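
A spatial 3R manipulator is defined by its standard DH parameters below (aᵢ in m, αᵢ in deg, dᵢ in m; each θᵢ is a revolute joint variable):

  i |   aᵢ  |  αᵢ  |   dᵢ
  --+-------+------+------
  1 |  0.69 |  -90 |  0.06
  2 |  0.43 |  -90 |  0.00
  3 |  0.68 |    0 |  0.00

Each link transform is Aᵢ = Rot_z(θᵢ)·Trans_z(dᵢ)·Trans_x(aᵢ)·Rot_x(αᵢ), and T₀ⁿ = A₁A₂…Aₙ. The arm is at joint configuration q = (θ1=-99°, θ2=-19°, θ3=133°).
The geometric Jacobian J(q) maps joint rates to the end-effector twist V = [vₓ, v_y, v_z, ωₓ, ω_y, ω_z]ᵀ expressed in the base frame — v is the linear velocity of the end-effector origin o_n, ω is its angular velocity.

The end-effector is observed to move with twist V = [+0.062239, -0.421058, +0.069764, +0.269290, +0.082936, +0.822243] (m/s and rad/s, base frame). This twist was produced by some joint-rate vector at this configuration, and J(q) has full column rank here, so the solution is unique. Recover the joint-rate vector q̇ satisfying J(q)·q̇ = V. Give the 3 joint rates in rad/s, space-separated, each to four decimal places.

0.4620 0.2530 -0.3810

o_n = [-0.5941, -0.5722, 0.0490]
J₁: ẑ×o_n = [0.5722, -0.5941, 0.0000], ω = ẑ
J2: z=[0.9877, -0.1564, 0.0000] o=[-0.1079, -0.6815, 0.0600] → [0.0017, 0.0109, 0.0319, 0.9877, -0.1564, 0.0000]
J3: z=[-0.0509, -0.3216, -0.9455] o=[-0.1715, -1.0831, 0.2000] → [0.5316, 0.3919, -0.1619, -0.0509, -0.3216, -0.9455]
q̇ = J⁺·V = [0.4620, 0.2530, -0.3810]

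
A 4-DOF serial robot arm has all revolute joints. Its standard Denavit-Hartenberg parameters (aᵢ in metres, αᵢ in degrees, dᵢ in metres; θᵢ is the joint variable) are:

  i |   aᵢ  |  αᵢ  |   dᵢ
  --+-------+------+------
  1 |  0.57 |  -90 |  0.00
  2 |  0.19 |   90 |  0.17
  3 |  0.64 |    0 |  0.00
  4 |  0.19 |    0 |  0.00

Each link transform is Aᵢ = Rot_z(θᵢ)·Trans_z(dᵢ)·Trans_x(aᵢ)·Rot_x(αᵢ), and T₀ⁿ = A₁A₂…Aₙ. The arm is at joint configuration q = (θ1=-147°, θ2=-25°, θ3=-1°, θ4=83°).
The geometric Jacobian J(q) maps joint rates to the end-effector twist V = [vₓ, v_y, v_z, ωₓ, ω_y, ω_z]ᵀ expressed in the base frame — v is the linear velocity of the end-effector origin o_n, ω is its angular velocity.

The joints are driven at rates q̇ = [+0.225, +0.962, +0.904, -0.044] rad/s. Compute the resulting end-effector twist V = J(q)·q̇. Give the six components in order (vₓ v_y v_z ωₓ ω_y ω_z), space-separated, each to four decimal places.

o_n = [-0.9400, -1.0241, 0.3619]
J₁: ẑ×o_n = [1.0241, -0.9400, 0.0000], ω = ẑ
J2: z=[0.5446, -0.8387, 0.0000] o=[-0.4780, -0.3104, 0.0000] → [-0.3035, -0.1971, -0.7761, 0.5446, -0.8387, 0.0000]
J3: z=[0.3544, 0.2302, 0.9063] o=[-0.5299, -0.5468, 0.0803] → [0.4974, -0.4715, -0.0748, 0.3544, 0.2302, 0.9063]
J4: z=[0.3544, 0.2302, 0.9063] o=[-1.0223, -0.8533, 0.3507] → [0.1574, 0.0707, -0.0795, 0.3544, 0.2302, 0.9063]
V = J·q̇ = [0.3812, -0.8304, -0.8107, 0.8288, -0.6089, 1.0044]

0.3812 -0.8304 -0.8107 0.8288 -0.6089 1.0044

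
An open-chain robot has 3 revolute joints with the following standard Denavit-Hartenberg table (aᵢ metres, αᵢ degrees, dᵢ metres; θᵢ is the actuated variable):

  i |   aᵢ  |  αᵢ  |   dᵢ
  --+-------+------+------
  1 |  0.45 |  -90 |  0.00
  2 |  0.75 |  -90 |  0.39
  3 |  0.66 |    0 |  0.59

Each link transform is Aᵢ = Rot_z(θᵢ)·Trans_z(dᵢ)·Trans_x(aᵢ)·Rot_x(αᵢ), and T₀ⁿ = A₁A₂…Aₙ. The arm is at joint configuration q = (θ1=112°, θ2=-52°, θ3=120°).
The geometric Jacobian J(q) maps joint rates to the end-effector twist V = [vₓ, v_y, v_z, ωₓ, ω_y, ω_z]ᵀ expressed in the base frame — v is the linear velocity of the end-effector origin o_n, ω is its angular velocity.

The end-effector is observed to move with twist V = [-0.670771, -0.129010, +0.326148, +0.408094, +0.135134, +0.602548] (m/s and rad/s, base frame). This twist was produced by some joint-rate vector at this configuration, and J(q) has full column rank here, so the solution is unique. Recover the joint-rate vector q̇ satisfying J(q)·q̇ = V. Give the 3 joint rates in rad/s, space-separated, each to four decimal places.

0.5810 -0.4290 -0.0350

o_n = [-0.2712, 1.1561, -0.0323]
J₁: ẑ×o_n = [-1.1561, -0.2712, 0.0000], ω = ẑ
J2: z=[-0.9272, -0.3746, 0.0000] o=[-0.1686, 0.4172, 0.0000] → [0.0121, -0.0299, -0.7235, -0.9272, -0.3746, 0.0000]
J3: z=[-0.2952, 0.7306, -0.6157] o=[-0.7031, 0.6993, 0.5910] → [-0.1741, -0.4499, -0.4504, -0.2952, 0.7306, -0.6157]
q̇ = J⁺·V = [0.5810, -0.4290, -0.0350]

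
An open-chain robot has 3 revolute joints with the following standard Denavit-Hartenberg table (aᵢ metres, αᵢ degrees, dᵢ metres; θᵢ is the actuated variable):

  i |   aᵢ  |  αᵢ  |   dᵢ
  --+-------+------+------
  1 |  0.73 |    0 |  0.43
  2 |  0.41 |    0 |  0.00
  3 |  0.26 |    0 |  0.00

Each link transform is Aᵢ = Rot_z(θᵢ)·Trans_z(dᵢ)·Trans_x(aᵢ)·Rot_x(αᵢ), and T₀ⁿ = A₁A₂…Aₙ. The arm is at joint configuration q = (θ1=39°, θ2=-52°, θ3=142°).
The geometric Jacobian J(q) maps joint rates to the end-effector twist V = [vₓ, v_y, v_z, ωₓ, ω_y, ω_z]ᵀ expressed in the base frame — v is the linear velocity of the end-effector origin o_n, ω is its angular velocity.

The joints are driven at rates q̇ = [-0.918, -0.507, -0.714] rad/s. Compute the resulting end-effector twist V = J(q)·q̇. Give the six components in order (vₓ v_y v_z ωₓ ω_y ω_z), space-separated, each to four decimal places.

0.7225 -0.7401 0.0000 0.0000 0.0000 -2.1390

o_n = [0.8032, 0.5692, 0.4300]
J₁: ẑ×o_n = [-0.5692, 0.8032, 0.0000], ω = ẑ
J2: z=[0.0000, 0.0000, 1.0000] o=[0.5673, 0.4594, 0.4300] → [-0.1098, 0.2359, 0.0000, 0.0000, 0.0000, 1.0000]
J3: z=[0.0000, 0.0000, 1.0000] o=[0.9668, 0.3672, 0.4300] → [-0.2021, -0.1636, 0.0000, 0.0000, 0.0000, 1.0000]
V = J·q̇ = [0.7225, -0.7401, 0.0000, 0.0000, 0.0000, -2.1390]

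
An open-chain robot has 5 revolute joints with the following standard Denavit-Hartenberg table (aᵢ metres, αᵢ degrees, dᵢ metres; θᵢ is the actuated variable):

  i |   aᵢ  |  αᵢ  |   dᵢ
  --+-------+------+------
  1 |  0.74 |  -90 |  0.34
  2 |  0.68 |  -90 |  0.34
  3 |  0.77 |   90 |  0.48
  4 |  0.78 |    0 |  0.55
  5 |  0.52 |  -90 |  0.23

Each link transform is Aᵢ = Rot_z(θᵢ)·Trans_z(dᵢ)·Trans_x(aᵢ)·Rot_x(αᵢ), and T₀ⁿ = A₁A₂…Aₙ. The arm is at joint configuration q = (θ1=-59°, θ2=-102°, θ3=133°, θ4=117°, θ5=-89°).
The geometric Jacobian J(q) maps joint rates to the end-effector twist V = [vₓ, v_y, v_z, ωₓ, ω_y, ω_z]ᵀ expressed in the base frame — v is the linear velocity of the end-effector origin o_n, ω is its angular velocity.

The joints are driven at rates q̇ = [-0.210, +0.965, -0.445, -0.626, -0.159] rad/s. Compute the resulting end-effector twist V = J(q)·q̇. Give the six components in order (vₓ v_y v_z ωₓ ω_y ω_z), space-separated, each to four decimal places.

-0.4670 -0.9477 -1.1452 1.1234 1.0435 -0.8641

o_n = [0.3130, -2.1361, 1.2745]
J₁: ẑ×o_n = [2.1361, 0.3130, -0.0000], ω = ẑ
J2: z=[0.8572, 0.5150, 0.0000] o=[0.3811, -0.6343, 0.3400] → [0.4813, -0.8010, -1.2522, 0.8572, 0.5150, 0.0000]
J3: z=[0.5038, -0.8384, 0.2079] o=[0.5997, -0.3380, 1.0051] → [0.1480, -0.1953, -1.1463, 0.5038, -0.8384, 0.2079]
J4: z=[-0.6629, -0.2209, 0.7154] o=[0.4151, -1.1241, 0.5913] → [0.5730, 0.3798, 0.6483, -0.6629, -0.2209, 0.7154]
J5: z=[-0.6629, -0.2209, 0.7154] o=[0.5967, -1.6519, 1.3655] → [0.3665, -0.2633, 0.2583, -0.6629, -0.2209, 0.7154]
V = J·q̇ = [-0.4670, -0.9477, -1.1452, 1.1234, 1.0435, -0.8641]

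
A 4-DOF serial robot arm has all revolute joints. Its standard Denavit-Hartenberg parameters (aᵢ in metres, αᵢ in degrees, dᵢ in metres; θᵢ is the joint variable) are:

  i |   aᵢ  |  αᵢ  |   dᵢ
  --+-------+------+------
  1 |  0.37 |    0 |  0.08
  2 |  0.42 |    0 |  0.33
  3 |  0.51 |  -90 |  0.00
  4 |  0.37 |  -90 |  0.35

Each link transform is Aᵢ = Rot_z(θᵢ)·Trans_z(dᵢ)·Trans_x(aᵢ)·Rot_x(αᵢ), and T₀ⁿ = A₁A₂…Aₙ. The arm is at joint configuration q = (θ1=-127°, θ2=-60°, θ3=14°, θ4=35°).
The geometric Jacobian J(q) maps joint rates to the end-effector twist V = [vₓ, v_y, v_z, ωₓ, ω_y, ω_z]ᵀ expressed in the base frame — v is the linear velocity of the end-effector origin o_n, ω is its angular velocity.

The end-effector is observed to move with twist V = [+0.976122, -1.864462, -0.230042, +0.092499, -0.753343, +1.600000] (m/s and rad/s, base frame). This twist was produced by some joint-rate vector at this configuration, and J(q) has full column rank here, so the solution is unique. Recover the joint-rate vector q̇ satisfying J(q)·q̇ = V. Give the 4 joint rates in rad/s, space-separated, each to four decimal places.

0.5670 0.7160 0.3170 0.7590

o_n = [-1.4039, -0.6908, 0.1978]
J₁: ẑ×o_n = [0.6908, -1.4039, 0.0000], ω = ẑ
J2: z=[0.0000, 0.0000, 1.0000] o=[-0.2227, -0.2955, 0.0800] → [0.3953, -1.1812, 0.0000, 0.0000, 0.0000, 1.0000]
J3: z=[0.0000, 0.0000, 1.0000] o=[-0.6395, -0.2443, 0.4100] → [0.4465, -0.7644, 0.0000, 0.0000, 0.0000, 1.0000]
J4: z=[0.1219, -0.9925, 0.0000] o=[-1.1457, -0.3065, 0.4100] → [0.2106, 0.0259, -0.3031, 0.1219, -0.9925, 0.0000]
q̇ = J⁺·V = [0.5670, 0.7160, 0.3170, 0.7590]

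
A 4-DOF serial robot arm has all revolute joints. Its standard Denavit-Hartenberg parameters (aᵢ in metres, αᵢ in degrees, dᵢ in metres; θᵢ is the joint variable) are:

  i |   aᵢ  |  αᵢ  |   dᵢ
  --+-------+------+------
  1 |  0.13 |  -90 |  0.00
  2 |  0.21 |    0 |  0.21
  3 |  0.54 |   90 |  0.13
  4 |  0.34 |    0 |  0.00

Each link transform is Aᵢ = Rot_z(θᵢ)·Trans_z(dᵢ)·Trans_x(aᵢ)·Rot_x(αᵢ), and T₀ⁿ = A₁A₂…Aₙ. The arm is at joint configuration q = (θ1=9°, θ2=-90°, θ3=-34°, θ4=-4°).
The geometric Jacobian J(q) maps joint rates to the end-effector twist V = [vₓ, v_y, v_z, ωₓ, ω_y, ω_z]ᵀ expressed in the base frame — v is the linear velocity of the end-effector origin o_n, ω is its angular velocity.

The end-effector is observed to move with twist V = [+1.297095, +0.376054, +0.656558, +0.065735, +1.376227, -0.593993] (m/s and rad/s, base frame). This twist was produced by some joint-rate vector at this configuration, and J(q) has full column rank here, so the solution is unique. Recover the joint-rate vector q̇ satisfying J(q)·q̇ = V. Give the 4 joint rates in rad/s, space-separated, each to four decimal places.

o_n = [-0.4067, 0.2558, 0.9389]
J₁: ẑ×o_n = [-0.2558, -0.4067, 0.0000], ω = ẑ
J2: z=[-0.1564, 0.9877, 0.0000] o=[0.1284, 0.0203, 0.0000] → [0.9273, 0.1469, 0.4916, -0.1564, 0.9877, 0.0000]
J3: z=[-0.1564, 0.9877, 0.0000] o=[0.0955, 0.2278, 0.2100] → [0.7199, 0.1140, 0.4916, -0.1564, 0.9877, 0.0000]
J4: z=[-0.8188, -0.1297, -0.5592] o=[-0.2230, 0.3089, 0.6577] → [-0.0662, 0.3329, 0.0197, -0.8188, -0.1297, -0.5592]
q̇ = J⁺·V = [-0.7830, 0.4980, 0.8510, -0.3380]

-0.7830 0.4980 0.8510 -0.3380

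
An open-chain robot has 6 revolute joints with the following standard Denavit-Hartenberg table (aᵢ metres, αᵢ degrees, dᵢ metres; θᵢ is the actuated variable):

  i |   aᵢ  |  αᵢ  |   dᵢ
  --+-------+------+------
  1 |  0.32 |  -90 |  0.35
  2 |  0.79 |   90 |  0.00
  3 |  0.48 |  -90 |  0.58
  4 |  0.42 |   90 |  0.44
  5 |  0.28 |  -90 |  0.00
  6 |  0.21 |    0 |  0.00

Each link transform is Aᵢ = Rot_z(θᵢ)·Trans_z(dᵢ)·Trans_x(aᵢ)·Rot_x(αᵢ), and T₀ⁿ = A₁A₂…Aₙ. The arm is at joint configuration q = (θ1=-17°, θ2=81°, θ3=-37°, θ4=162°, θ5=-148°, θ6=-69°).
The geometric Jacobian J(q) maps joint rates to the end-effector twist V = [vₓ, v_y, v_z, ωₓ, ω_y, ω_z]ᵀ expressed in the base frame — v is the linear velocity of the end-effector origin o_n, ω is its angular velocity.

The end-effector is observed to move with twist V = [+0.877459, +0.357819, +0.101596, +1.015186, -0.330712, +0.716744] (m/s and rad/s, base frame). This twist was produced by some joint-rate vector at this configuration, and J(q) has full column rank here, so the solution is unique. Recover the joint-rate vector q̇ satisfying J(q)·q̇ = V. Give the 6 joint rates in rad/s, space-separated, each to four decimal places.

0.2830 -0.4600 0.5160 0.6160 -0.7230 0.4970

o_n = [0.8186, -0.3092, -0.8614]
J₁: ẑ×o_n = [0.3092, 0.8186, -0.0000], ω = ẑ
J2: z=[0.2924, 0.9563, 0.0000] o=[0.3060, -0.0936, 0.3500] → [-1.1585, 0.3542, -0.5532, 0.2924, 0.9563, 0.0000]
J3: z=[0.9445, -0.2888, 0.1564] o=[0.4242, -0.1297, -0.4303] → [0.1526, 0.4689, -0.0556, 0.9445, -0.2888, 0.1564]
J4: z=[0.3235, 0.7362, -0.5944] o=[0.9449, -0.5910, -0.7182] → [0.0620, 0.1215, 0.1842, 0.3235, 0.7362, -0.5944]
J5: z=[-0.9158, 0.0855, -0.3925] o=[0.9872, 0.0149, -0.6849] → [-0.1423, -0.0954, 0.3112, -0.9158, 0.0855, -0.3925]
J6: z=[-0.4006, -0.2686, 0.8760] o=[0.9958, -0.2537, -0.7634] → [0.0749, -0.1945, -0.0254, -0.4006, -0.2686, 0.8760]
q̇ = J⁺·V = [0.2830, -0.4600, 0.5160, 0.6160, -0.7230, 0.4970]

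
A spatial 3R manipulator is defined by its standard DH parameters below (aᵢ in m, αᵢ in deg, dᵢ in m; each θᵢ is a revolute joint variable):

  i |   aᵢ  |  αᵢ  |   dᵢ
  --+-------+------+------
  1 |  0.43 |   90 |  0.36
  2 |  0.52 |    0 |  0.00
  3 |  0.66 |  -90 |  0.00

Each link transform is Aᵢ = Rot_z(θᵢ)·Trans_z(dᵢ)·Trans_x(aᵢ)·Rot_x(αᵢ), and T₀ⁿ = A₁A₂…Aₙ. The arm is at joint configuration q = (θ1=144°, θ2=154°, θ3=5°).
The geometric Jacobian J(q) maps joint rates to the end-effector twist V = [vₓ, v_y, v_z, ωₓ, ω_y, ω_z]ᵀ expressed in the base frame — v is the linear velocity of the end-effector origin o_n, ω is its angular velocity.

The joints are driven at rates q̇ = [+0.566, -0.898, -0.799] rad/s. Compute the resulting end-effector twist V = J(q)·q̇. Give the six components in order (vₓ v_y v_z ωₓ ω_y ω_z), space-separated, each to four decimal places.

o_n = [0.5287, -0.3841, 0.8245]
J₁: ẑ×o_n = [0.3841, 0.5287, -0.0000], ω = ẑ
J2: z=[0.5878, 0.8090, 0.0000] o=[-0.3479, 0.2527, 0.3600] → [0.3758, -0.2730, -1.0835, 0.5878, 0.8090, 0.0000]
J3: z=[0.5878, 0.8090, 0.0000] o=[0.0302, -0.0220, 0.5880] → [0.1914, -0.1390, -0.6162, 0.5878, 0.8090, 0.0000]
V = J·q̇ = [-0.2729, 0.6555, 1.4653, -0.9975, -1.3729, 0.5660]

-0.2729 0.6555 1.4653 -0.9975 -1.3729 0.5660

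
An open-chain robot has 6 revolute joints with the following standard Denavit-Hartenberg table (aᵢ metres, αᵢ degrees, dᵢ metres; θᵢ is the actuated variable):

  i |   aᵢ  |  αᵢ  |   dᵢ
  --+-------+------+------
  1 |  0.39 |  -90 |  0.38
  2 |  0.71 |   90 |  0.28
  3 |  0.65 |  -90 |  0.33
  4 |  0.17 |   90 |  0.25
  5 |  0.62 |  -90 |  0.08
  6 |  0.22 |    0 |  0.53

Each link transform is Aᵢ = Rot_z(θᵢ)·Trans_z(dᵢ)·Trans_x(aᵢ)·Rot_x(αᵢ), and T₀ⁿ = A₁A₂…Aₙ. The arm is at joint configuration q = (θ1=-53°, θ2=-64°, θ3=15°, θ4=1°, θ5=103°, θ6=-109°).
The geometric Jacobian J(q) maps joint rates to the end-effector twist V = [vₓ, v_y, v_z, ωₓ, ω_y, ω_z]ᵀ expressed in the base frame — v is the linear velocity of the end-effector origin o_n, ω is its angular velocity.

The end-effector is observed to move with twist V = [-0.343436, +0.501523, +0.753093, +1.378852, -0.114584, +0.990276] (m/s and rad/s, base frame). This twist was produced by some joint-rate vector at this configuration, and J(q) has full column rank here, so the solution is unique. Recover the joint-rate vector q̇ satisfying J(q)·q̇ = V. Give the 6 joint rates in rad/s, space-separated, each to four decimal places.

o_n = [0.8601, 0.4710, 1.2988]
J₁: ẑ×o_n = [-0.4710, 0.8601, 0.0000], ω = ẑ
J2: z=[0.7986, 0.6018, 0.0000] o=[0.2347, -0.3115, 0.3800] → [0.5530, -0.7338, 0.2485, 0.7986, 0.6018, 0.0000]
J3: z=[-0.5409, 0.7178, 0.4384] o=[0.6456, -0.3915, 1.0181] → [-0.1767, 0.2458, -0.6205, -0.5409, 0.7178, 0.4384]
J4: z=[0.7031, 0.6719, -0.2326] o=[0.7671, -0.2732, 1.7271] → [-0.1147, 0.2795, 0.4608, 0.7031, 0.6719, -0.2326]
J5: z=[-0.5328, 0.7145, 0.4535] o=[1.0230, -0.1384, 1.8152] → [-0.6453, -0.3490, -0.2083, -0.5328, 0.7145, 0.4535]
J6: z=[-0.6170, 0.0388, -0.7860] o=[1.3394, 0.3519, 1.5910] → [0.0823, 0.1965, -0.0549, -0.6170, 0.0388, -0.7860]
q̇ = J⁺·V = [0.7420, 0.0000, -0.6440, 0.6330, -0.0600, -0.8970]

0.7420 0.0000 -0.6440 0.6330 -0.0600 -0.8970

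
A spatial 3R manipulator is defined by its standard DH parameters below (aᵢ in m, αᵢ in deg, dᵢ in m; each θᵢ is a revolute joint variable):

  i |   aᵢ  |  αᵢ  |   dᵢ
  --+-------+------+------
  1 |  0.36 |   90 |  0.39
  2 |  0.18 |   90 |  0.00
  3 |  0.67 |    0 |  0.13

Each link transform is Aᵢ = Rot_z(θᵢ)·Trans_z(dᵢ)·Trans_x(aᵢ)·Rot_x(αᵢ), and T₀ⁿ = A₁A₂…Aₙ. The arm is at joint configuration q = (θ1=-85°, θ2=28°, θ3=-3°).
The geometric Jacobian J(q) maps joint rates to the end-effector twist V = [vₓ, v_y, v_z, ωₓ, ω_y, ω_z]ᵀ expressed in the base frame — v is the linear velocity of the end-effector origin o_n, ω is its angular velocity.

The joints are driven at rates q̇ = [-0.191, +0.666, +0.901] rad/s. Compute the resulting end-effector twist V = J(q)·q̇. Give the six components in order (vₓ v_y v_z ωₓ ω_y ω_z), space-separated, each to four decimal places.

o_n = [0.1370, -1.1632, 0.6738]
J₁: ẑ×o_n = [1.1632, 0.1370, -0.0000], ω = ẑ
J2: z=[-0.9962, -0.0872, 0.0000] o=[0.0314, -0.3586, 0.3900] → [-0.0247, 0.2828, 0.8107, -0.9962, -0.0872, 0.0000]
J3: z=[0.0409, -0.4677, -0.8829] o=[0.0452, -0.5170, 0.4745] → [-0.6638, -0.0892, 0.0165, 0.0409, -0.4677, -0.8829]
V = J·q̇ = [-0.8368, 0.0818, 0.5548, -0.6266, -0.4794, -0.9865]

-0.8368 0.0818 0.5548 -0.6266 -0.4794 -0.9865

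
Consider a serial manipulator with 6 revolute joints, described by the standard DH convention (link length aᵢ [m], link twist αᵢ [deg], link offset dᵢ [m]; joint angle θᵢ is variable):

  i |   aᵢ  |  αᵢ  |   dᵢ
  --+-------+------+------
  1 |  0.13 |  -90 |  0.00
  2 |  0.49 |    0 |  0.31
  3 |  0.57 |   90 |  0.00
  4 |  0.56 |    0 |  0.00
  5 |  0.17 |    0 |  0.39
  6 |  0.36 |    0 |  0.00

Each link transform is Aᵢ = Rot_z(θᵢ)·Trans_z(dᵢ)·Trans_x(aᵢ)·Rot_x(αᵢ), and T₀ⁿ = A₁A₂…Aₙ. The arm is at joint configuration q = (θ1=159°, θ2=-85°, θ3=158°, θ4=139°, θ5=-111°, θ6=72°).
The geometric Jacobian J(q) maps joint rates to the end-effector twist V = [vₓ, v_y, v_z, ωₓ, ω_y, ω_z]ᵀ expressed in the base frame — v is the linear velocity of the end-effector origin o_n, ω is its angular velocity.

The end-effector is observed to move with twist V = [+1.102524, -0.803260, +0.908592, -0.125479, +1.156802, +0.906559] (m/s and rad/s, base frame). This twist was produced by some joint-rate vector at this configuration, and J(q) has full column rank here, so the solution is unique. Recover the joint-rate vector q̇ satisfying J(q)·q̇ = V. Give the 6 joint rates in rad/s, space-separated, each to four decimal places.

o_n = [-0.9720, -0.8177, 0.3775]
J₁: ẑ×o_n = [0.8177, -0.9720, 0.0000], ω = ẑ
J2: z=[-0.3584, -0.9336, 0.0000] o=[-0.1214, 0.0466, 0.0000] → [-0.3524, 0.1353, -0.4844, -0.3584, -0.9336, 0.0000]
J3: z=[-0.3584, -0.9336, 0.0000] o=[-0.2723, -0.2275, 0.4881] → [0.1033, -0.0397, -0.4417, -0.3584, -0.9336, 0.0000]
J4: z=[-0.8928, 0.3427, 0.2924] o=[-0.4279, -0.1678, -0.0570] → [0.3389, 0.2288, 0.7667, -0.8928, 0.3427, 0.2924]
J5: z=[-0.8928, 0.3427, 0.2924] o=[-0.4442, -0.5551, 0.3472] → [0.0872, -0.1273, 0.4154, -0.8928, 0.3427, 0.2924]
J6: z=[-0.8928, 0.3427, 0.2924] o=[-0.8620, -0.4802, 0.3177] → [0.1192, 0.0212, 0.3390, -0.8928, 0.3427, 0.2924]
q̇ = J⁺·V = [0.7440, -0.9820, -0.0530, 0.4510, 0.3690, -0.2640]

0.7440 -0.9820 -0.0530 0.4510 0.3690 -0.2640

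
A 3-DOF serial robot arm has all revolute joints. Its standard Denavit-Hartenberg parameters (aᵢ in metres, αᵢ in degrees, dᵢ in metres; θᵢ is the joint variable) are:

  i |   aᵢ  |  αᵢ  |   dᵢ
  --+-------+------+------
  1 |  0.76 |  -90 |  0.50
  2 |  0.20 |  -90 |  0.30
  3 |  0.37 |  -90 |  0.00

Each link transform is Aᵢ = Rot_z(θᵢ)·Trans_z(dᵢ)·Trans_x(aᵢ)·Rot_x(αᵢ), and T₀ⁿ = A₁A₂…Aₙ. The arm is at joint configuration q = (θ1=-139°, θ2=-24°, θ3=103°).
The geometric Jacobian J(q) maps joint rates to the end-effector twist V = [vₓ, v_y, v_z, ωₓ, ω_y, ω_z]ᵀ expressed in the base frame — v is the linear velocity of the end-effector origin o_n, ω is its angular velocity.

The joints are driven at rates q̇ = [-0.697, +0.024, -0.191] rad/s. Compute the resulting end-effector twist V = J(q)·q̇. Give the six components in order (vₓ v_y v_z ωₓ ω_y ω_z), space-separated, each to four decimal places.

-0.4232 0.4536 0.0254 0.0744 0.0329 -0.5225

o_n = [-0.6938, -0.5229, 0.5475]
J₁: ẑ×o_n = [0.5229, -0.6938, 0.0000], ω = ẑ
J2: z=[0.6561, -0.7547, 0.0000] o=[-0.5736, -0.4986, 0.5000] → [-0.0358, -0.0312, -0.1067, 0.6561, -0.7547, 0.0000]
J3: z=[-0.3070, -0.2668, -0.9135] o=[-0.5147, -0.8449, 0.5813] → [0.3032, 0.1533, -0.1466, -0.3070, -0.2668, -0.9135]
V = J·q̇ = [-0.4232, 0.4536, 0.0254, 0.0744, 0.0329, -0.5225]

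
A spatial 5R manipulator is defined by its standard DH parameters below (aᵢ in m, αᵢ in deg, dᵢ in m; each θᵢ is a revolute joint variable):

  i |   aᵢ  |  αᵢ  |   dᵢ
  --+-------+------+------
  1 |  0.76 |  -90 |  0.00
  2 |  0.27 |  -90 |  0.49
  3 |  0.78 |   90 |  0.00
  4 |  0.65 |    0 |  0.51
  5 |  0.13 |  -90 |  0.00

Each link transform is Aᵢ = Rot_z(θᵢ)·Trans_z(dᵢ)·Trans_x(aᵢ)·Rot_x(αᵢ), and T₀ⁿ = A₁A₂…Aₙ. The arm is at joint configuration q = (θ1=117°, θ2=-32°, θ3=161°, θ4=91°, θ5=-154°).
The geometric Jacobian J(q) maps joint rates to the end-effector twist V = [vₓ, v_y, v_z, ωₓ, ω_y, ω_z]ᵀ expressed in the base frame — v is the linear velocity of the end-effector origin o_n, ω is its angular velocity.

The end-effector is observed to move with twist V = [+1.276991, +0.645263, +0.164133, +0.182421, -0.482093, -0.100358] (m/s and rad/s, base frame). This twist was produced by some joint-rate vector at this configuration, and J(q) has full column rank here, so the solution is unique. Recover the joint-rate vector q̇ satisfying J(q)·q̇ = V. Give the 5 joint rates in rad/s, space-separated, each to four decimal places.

o_n = [-0.1069, 0.7863, -0.6366]
J₁: ẑ×o_n = [-0.7863, -0.1069, 0.0000], ω = ẑ
J2: z=[-0.8910, -0.4540, 0.0000] o=[-0.3450, 0.6772, 0.0000] → [0.2890, -0.5672, 0.0109, -0.8910, -0.4540, 0.0000]
J3: z=[-0.2406, 0.4722, -0.8480] o=[-0.8856, 0.6587, 0.1431] → [-0.2599, -0.8479, -0.3983, -0.2406, 0.4722, -0.8480]
J4: z=[0.7171, 0.6753, 0.1725] o=[-0.3754, 0.2167, -0.2477] → [-0.3608, 0.3251, 0.2272, 0.7171, 0.6753, 0.1725]
J5: z=[0.7171, 0.6753, 0.1725] o=[-0.1734, 0.8744, -0.7052] → [0.0616, -0.0378, -0.1081, 0.7171, 0.6753, 0.1725]
q̇ = J⁺·V = [-0.9240, 0.0620, -0.9700, -0.6630, 0.6690]

-0.9240 0.0620 -0.9700 -0.6630 0.6690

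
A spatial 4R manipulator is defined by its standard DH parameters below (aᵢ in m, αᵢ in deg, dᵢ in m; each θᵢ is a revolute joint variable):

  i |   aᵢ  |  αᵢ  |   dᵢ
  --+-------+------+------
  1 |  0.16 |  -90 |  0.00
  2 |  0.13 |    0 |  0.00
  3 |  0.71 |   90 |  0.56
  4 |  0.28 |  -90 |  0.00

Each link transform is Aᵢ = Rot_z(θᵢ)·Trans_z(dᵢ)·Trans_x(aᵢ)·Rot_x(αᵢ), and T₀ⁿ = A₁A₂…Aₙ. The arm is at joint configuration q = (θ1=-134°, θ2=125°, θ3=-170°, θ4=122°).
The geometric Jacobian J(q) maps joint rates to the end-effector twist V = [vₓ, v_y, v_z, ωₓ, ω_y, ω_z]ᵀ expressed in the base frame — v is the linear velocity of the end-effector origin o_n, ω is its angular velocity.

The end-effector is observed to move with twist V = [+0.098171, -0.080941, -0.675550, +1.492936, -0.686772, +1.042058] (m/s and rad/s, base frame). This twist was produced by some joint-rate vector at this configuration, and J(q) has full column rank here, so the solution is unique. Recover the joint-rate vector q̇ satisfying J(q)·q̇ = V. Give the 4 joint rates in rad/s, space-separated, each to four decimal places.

0.4990 0.9300 0.6210 0.7680

o_n = [0.2384, -0.9011, 0.2906]
J₁: ẑ×o_n = [0.9011, 0.2384, -0.0000], ω = ẑ
J2: z=[0.7193, -0.6947, 0.0000] o=[-0.1111, -0.1151, 0.0000] → [-0.2019, -0.2091, -0.3226, 0.7193, -0.6947, 0.0000]
J3: z=[0.7193, -0.6947, 0.0000] o=[-0.0593, -0.0615, -0.1065] → [-0.2759, -0.2857, -0.3971, 0.7193, -0.6947, 0.0000]
J4: z=[0.4912, 0.5087, 0.7071] o=[-0.0053, -0.8116, 0.3956] → [0.0099, 0.2239, -0.1679, 0.4912, 0.5087, 0.7071]
q̇ = J⁺·V = [0.4990, 0.9300, 0.6210, 0.7680]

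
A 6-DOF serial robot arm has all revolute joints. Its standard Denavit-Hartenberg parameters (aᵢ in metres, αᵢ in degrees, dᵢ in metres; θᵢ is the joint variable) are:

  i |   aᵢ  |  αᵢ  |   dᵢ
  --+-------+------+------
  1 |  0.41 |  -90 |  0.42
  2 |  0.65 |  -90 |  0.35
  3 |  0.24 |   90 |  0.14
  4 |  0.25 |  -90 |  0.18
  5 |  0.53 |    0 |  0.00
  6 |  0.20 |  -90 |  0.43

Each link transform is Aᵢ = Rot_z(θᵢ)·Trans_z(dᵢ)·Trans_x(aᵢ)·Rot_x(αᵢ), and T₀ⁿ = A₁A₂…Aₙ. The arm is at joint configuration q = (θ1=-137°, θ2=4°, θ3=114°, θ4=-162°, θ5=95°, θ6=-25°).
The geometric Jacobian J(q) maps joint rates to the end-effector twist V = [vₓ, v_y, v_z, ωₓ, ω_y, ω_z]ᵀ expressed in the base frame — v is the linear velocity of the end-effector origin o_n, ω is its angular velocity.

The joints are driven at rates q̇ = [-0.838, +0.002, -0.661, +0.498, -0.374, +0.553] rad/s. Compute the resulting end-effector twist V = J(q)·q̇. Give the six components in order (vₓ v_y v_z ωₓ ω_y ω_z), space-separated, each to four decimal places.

-0.7921 0.4698 0.1225 -0.5291 -0.1501 -0.0390

o_n = [-0.0847, -0.7132, 0.7643]
J₁: ẑ×o_n = [0.7132, -0.0847, 0.0000], ω = ẑ
J2: z=[0.6820, -0.7314, 0.0000] o=[-0.2999, -0.2796, 0.4200] → [-0.2518, -0.2348, -0.1384, 0.6820, -0.7314, 0.0000]
J3: z=[0.0510, 0.0476, -0.9976] o=[-0.5354, -0.9778, 0.3747] → [0.2825, -0.4694, -0.0079, 0.0510, 0.0476, -0.9976]
J4: z=[-0.9439, -0.3241, -0.0637] o=[-0.6065, -0.7444, 0.2418] → [-0.1673, 0.4599, 0.1397, -0.9439, -0.3241, -0.0637]
J5: z=[-0.1493, 0.2467, 0.9575] o=[-0.7028, -1.0310, 0.3007] → [-0.1899, 0.6610, -0.2000, -0.1493, 0.2467, 0.9575]
J6: z=[-0.1493, 0.2467, 0.9575] o=[-0.2181, -0.8178, 0.3213] → [0.0092, 0.1938, -0.0485, -0.1493, 0.2467, 0.9575]
V = J·q̇ = [-0.7921, 0.4698, 0.1225, -0.5291, -0.1501, -0.0390]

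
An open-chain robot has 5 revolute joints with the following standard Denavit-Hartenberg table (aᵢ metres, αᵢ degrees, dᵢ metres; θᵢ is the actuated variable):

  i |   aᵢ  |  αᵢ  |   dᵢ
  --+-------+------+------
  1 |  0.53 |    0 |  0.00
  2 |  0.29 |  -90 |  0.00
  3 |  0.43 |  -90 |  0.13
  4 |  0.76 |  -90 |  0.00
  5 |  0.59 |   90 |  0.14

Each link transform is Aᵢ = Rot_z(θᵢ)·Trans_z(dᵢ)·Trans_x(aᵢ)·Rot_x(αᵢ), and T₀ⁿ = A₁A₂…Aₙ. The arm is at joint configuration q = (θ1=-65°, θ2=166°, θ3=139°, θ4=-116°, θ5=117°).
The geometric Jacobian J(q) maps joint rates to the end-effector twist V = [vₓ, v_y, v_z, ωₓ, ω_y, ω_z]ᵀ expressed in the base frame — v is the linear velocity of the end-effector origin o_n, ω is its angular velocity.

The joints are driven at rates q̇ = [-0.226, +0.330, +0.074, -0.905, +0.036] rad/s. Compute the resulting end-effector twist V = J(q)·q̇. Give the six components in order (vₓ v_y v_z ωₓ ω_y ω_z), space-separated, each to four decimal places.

-0.0925 0.1763 0.2944 -0.1968 0.5417 -0.6002

o_n = [-0.4702, -0.2300, -0.6199]
J₁: ẑ×o_n = [0.2300, -0.4702, 0.0000], ω = ẑ
J2: z=[0.0000, 0.0000, 1.0000] o=[0.2240, -0.4803, 0.0000] → [-0.2504, -0.6942, 0.0000, 0.0000, 0.0000, 1.0000]
J3: z=[-0.9816, -0.1908, 0.0000] o=[0.1687, -0.1957, 0.0000] → [0.1183, -0.6085, -0.0882, -0.9816, -0.1908, 0.0000]
J4: z=[0.1252, -0.6440, 0.7547] o=[0.1030, -0.5390, -0.2821] → [-0.0157, -0.3903, -0.3305, 0.1252, -0.6440, 0.7547]
J5: z=[-0.3009, -0.7495, -0.5897] o=[-0.6155, -0.4226, -0.0635] → [0.5305, -0.2531, 0.0510, -0.3009, -0.7495, -0.5897]
V = J·q̇ = [-0.0925, 0.1763, 0.2944, -0.1968, 0.5417, -0.6002]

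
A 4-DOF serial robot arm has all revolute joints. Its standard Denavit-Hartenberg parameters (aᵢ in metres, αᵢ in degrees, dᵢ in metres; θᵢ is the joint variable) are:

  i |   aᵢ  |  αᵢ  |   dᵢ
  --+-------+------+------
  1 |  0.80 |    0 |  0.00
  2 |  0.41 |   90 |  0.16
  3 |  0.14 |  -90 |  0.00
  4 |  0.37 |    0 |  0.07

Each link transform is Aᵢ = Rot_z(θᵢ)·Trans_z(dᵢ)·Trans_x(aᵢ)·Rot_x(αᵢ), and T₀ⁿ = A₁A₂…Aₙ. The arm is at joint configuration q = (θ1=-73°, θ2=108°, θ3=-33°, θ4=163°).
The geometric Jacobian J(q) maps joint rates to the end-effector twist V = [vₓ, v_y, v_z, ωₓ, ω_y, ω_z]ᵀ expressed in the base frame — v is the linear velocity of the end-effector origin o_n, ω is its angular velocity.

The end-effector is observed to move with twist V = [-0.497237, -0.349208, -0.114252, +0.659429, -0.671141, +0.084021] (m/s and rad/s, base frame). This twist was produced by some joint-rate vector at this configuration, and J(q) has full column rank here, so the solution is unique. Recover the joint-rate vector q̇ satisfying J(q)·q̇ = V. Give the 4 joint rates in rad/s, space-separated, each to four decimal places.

o_n = [0.3920, -0.5223, 0.3352]
J₁: ẑ×o_n = [0.5223, 0.3920, -0.0000], ω = ẑ
J2: z=[0.0000, 0.0000, 1.0000] o=[0.2339, -0.7650, 0.0000] → [-0.2428, 0.1581, 0.0000, 0.0000, 0.0000, 1.0000]
J3: z=[0.5736, -0.8192, 0.0000] o=[0.5697, -0.5299, 0.1600] → [-0.1435, -0.1005, -0.1412, 0.5736, -0.8192, 0.0000]
J4: z=[0.4461, 0.3124, 0.8387] o=[0.6659, -0.4625, 0.0838] → [0.1286, -0.3419, 0.0589, 0.4461, 0.3124, 0.8387]
q̇ = J⁺·V = [-0.5730, 0.4180, 0.9280, 0.2850]

-0.5730 0.4180 0.9280 0.2850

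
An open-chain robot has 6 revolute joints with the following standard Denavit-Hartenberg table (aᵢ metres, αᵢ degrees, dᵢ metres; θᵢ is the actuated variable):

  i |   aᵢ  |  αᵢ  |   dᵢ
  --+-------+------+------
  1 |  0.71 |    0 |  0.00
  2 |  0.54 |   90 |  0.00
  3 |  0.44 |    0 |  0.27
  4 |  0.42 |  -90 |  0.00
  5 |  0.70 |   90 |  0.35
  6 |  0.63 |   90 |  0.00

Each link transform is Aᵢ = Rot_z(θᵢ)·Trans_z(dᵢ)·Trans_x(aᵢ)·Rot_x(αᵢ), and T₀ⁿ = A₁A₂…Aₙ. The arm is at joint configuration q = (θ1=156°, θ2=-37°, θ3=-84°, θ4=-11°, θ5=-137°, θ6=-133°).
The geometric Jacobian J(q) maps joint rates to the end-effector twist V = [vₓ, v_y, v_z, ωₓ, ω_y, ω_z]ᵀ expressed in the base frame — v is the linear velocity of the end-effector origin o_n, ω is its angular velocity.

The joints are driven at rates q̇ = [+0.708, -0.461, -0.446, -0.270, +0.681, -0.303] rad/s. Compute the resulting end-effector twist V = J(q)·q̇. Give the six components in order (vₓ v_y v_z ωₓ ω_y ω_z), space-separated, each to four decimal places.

-0.2081 -0.6038 -0.1658 -0.7526 0.3379 -0.0182

o_n = [-0.4724, 0.9081, -0.6494]
J₁: ẑ×o_n = [-0.9081, -0.4724, 0.0000], ω = ẑ
J2: z=[0.0000, 0.0000, 1.0000] o=[-0.6486, 0.2888, 0.0000] → [-0.6194, 0.1762, 0.0000, 0.0000, 0.0000, 1.0000]
J3: z=[0.8746, 0.4848, 0.0000] o=[-0.9104, 0.7611, 0.0000] → [-0.3148, 0.5680, -0.0837, 0.8746, 0.4848, 0.0000]
J4: z=[0.8746, 0.4848, 0.0000] o=[-0.6966, 0.9322, -0.4376] → [-0.1027, 0.1852, -0.1297, 0.8746, 0.4848, 0.0000]
J5: z=[-0.4830, 0.8713, -0.0872] o=[-0.6788, 0.9002, -0.8560] → [0.1807, 0.0818, -0.1837, -0.4830, 0.8713, -0.0872]
J6: z=[-0.6685, -0.3026, 0.6794] o=[-0.4519, 1.4756, -0.3765] → [0.4681, -0.1963, 0.3731, -0.6685, -0.3026, 0.6794]
V = J·q̇ = [-0.2081, -0.6038, -0.1658, -0.7526, 0.3379, -0.0182]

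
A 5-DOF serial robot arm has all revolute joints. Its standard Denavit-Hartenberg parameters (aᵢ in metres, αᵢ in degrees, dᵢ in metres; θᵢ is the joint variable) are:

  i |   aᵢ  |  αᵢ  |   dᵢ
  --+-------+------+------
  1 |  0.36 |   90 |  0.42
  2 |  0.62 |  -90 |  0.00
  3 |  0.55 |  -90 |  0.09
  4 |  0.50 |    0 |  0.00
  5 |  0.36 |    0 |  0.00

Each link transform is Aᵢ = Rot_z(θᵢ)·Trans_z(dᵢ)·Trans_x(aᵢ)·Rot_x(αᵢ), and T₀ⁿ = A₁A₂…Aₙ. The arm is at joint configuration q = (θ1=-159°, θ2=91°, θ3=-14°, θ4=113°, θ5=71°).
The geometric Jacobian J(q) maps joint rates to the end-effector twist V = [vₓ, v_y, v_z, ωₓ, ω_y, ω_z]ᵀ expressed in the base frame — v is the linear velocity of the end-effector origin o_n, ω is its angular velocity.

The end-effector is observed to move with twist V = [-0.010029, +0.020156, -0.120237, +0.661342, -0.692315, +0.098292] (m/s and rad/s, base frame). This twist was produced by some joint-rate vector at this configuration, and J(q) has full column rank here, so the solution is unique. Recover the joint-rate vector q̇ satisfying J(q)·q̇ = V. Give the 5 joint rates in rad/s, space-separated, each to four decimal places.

-0.0310 -0.3390 0.3670 0.0370 0.5240

o_n = [-0.6478, -0.2498, 1.0416]
J₁: ẑ×o_n = [0.2498, -0.6478, 0.0000], ω = ẑ
J2: z=[-0.3584, 0.9336, 0.0000] o=[-0.3361, -0.1290, 0.4200] → [0.5803, 0.2228, 0.3343, -0.3584, 0.9336, 0.0000]
J3: z=[0.9334, 0.3583, -0.0175] o=[-0.3260, -0.1251, 1.0399] → [-0.0016, 0.0041, -0.0011, 0.9334, 0.3583, -0.0175]
J4: z=[0.3517, -0.9043, 0.2419] o=[-0.2810, 0.0347, 1.5719] → [0.5484, 0.0978, -0.4318, 0.3517, -0.9043, 0.2419]
J5: z=[0.3517, -0.9043, 0.2419] o=[-0.6967, -0.1756, 1.3904] → [0.3334, 0.1345, 0.0181, 0.3517, -0.9043, 0.2419]
q̇ = J⁺·V = [-0.0310, -0.3390, 0.3670, 0.0370, 0.5240]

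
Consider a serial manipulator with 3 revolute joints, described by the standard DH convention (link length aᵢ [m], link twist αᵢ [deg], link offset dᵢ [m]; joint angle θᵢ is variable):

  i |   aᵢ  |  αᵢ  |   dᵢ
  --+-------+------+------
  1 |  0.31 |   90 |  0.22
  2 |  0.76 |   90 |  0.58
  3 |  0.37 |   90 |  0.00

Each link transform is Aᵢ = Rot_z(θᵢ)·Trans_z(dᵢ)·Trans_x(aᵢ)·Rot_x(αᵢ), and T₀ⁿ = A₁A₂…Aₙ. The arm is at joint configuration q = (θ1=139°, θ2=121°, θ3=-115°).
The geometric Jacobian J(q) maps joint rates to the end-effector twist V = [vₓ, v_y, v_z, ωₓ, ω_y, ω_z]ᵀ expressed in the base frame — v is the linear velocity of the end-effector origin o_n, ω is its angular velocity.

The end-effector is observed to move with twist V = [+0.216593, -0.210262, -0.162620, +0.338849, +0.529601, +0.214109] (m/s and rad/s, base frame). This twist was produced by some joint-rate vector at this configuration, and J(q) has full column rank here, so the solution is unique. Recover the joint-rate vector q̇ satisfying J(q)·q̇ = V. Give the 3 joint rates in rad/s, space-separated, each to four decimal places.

0.1590 0.6220 0.1070

o_n = [0.1612, 0.1841, 0.7374]
J₁: ẑ×o_n = [-0.1841, 0.1612, 0.0000], ω = ẑ
J2: z=[0.6561, 0.7547, 0.0000] o=[-0.2340, 0.2034, 0.2200] → [0.3905, -0.3395, -0.3109, 0.6561, 0.7547, 0.0000]
J3: z=[-0.6469, 0.5624, 0.5150] o=[0.4420, 0.3843, 0.8714] → [0.0278, -0.2313, 0.2874, -0.6469, 0.5624, 0.5150]
q̇ = J⁺·V = [0.1590, 0.6220, 0.1070]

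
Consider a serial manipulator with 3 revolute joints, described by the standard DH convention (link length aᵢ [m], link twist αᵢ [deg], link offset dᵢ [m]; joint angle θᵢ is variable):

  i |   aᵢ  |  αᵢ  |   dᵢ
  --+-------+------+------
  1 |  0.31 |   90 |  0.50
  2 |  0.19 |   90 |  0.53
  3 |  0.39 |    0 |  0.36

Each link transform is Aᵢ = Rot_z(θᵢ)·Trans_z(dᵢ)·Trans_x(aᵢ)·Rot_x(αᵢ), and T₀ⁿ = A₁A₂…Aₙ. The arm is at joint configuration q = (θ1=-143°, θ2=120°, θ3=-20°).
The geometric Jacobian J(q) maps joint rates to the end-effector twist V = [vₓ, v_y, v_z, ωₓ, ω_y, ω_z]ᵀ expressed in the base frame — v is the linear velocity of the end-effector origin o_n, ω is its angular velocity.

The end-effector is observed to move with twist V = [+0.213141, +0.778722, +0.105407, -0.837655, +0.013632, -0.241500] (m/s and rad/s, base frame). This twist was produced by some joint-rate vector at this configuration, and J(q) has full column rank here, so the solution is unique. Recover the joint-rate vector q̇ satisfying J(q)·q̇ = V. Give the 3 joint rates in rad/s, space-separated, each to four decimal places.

o_n = [-0.5130, 0.1100, 1.1619]
J₁: ẑ×o_n = [-0.1100, -0.5130, 0.0000], ω = ẑ
J2: z=[-0.6018, 0.7986, 0.0000] o=[-0.2476, -0.1866, 0.5000] → [0.5286, 0.3984, 0.0335, -0.6018, 0.7986, 0.0000]
J3: z=[-0.6916, -0.5212, 0.5000] o=[-0.4907, 0.2939, 0.6645] → [-0.1673, 0.3328, 0.1155, -0.6916, -0.5212, 0.5000]
q̇ = J⁺·V = [-0.6230, 0.5150, 0.7630]

-0.6230 0.5150 0.7630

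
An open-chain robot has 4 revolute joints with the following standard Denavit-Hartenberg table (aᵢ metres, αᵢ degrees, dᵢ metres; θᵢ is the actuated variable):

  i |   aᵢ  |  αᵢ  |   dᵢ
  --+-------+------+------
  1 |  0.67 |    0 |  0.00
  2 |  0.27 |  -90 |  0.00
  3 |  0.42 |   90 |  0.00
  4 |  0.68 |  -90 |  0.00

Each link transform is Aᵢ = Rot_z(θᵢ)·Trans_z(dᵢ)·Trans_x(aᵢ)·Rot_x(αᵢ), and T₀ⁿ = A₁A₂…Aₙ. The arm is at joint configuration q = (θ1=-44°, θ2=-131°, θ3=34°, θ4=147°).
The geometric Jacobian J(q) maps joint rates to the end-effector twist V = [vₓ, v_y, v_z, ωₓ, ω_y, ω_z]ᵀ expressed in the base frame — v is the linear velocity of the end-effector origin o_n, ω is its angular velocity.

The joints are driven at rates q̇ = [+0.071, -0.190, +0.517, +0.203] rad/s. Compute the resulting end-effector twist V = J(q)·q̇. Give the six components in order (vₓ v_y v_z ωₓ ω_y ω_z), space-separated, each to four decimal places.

-0.0037 0.1646 0.1065 -0.0680 -0.5249 0.0493

o_n = [0.3694, -0.8470, 0.0840]
J₁: ẑ×o_n = [0.8470, 0.3694, -0.0000], ω = ẑ
J2: z=[0.0000, 0.0000, 1.0000] o=[0.4820, -0.4654, 0.0000] → [0.3816, -0.1126, 0.0000, 0.0000, 0.0000, 1.0000]
J3: z=[0.0872, -0.9962, 0.0000] o=[0.2130, -0.4890, 0.0000] → [-0.0837, -0.0073, 0.1246, 0.0872, -0.9962, 0.0000]
J4: z=[-0.5571, -0.0487, 0.8290] o=[-0.1339, -0.5193, -0.2349] → [0.2562, 0.5949, 0.2071, -0.5571, -0.0487, 0.8290]
V = J·q̇ = [-0.0037, 0.1646, 0.1065, -0.0680, -0.5249, 0.0493]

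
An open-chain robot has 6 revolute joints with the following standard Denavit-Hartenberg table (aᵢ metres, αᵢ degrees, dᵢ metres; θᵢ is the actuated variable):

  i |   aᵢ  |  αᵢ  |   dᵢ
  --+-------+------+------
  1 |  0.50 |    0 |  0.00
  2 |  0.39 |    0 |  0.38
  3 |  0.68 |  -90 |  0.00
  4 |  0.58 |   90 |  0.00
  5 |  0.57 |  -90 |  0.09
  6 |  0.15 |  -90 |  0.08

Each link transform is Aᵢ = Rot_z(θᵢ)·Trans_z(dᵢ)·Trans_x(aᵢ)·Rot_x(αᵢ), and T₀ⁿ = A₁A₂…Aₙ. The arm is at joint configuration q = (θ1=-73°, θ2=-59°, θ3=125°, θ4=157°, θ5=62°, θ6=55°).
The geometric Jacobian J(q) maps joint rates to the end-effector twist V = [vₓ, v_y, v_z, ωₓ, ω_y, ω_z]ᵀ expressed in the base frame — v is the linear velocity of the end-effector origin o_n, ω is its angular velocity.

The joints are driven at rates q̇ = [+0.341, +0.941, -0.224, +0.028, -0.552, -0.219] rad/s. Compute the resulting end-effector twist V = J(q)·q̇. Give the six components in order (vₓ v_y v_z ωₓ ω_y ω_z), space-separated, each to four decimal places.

-0.4605 -0.3614 -0.1339 -0.3999 -0.0263 1.4906

o_n = [-0.1242, -0.1454, 0.0909]
J₁: ẑ×o_n = [0.1454, -0.1242, 0.0000], ω = ẑ
J2: z=[0.0000, 0.0000, 1.0000] o=[0.1462, -0.4782, 0.0000] → [-0.3328, -0.2704, 0.0000, 0.0000, 0.0000, 1.0000]
J3: z=[0.0000, 0.0000, 1.0000] o=[-0.1148, -0.7680, 0.3800] → [-0.6226, -0.0094, 0.0000, 0.0000, 0.0000, 1.0000]
J4: z=[0.1219, 0.9925, 0.0000] o=[0.5602, -0.8509, 0.3800] → [-0.2870, 0.0352, 0.7652, 0.1219, 0.9925, 0.0000]
J5: z=[0.3878, -0.0476, -0.9205] o=[0.0302, -0.7858, 0.1534] → [0.5925, 0.1664, 0.2410, 0.3878, -0.0476, -0.9205]
J6: z=[0.8639, 0.3669, 0.3450] o=[-0.1180, -0.2605, -0.0340] → [0.0061, -0.1101, 0.1017, 0.8639, 0.3669, 0.3450]
V = J·q̇ = [-0.4605, -0.3614, -0.1339, -0.3999, -0.0263, 1.4906]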